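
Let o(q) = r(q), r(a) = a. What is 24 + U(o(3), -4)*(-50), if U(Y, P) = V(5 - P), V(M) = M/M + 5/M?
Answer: -484/9 ≈ -53.778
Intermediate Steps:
o(q) = q
V(M) = 1 + 5/M
U(Y, P) = (10 - P)/(5 - P) (U(Y, P) = (5 + (5 - P))/(5 - P) = (10 - P)/(5 - P))
24 + U(o(3), -4)*(-50) = 24 + ((-10 - 4)/(-5 - 4))*(-50) = 24 + (-14/(-9))*(-50) = 24 - ⅑*(-14)*(-50) = 24 + (14/9)*(-50) = 24 - 700/9 = -484/9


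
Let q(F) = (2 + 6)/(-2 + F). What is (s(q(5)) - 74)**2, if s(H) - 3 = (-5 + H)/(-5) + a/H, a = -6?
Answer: 19070689/3600 ≈ 5297.4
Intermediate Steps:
q(F) = 8/(-2 + F)
s(H) = 4 - 6/H - H/5 (s(H) = 3 + ((-5 + H)/(-5) - 6/H) = 3 + ((-5 + H)*(-1/5) - 6/H) = 3 + ((1 - H/5) - 6/H) = 3 + (1 - 6/H - H/5) = 4 - 6/H - H/5)
(s(q(5)) - 74)**2 = ((4 - 6/(8/(-2 + 5)) - 8/(5*(-2 + 5))) - 74)**2 = ((4 - 6/(8/3) - 8/(5*3)) - 74)**2 = ((4 - 6/(8*(1/3)) - 8/(5*3)) - 74)**2 = ((4 - 6/8/3 - 1/5*8/3) - 74)**2 = ((4 - 6*3/8 - 8/15) - 74)**2 = ((4 - 9/4 - 8/15) - 74)**2 = (73/60 - 74)**2 = (-4367/60)**2 = 19070689/3600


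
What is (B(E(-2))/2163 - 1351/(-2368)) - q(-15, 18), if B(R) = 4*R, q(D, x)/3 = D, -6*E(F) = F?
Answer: 700243951/15365952 ≈ 45.571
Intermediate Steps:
E(F) = -F/6
q(D, x) = 3*D
(B(E(-2))/2163 - 1351/(-2368)) - q(-15, 18) = ((4*(-⅙*(-2)))/2163 - 1351/(-2368)) - 3*(-15) = ((4*(⅓))*(1/2163) - 1351*(-1/2368)) - 1*(-45) = ((4/3)*(1/2163) + 1351/2368) + 45 = (4/6489 + 1351/2368) + 45 = 8776111/15365952 + 45 = 700243951/15365952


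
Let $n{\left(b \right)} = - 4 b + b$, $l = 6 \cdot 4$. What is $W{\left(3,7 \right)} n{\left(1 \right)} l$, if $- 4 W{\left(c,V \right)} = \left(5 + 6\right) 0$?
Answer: $0$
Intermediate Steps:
$l = 24$
$W{\left(c,V \right)} = 0$ ($W{\left(c,V \right)} = - \frac{\left(5 + 6\right) 0}{4} = - \frac{11 \cdot 0}{4} = \left(- \frac{1}{4}\right) 0 = 0$)
$n{\left(b \right)} = - 3 b$
$W{\left(3,7 \right)} n{\left(1 \right)} l = 0 \left(\left(-3\right) 1\right) 24 = 0 \left(-3\right) 24 = 0 \cdot 24 = 0$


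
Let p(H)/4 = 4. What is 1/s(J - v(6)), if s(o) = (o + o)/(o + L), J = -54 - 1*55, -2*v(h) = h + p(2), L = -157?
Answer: 255/196 ≈ 1.3010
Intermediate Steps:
p(H) = 16 (p(H) = 4*4 = 16)
v(h) = -8 - h/2 (v(h) = -(h + 16)/2 = -(16 + h)/2 = -8 - h/2)
J = -109 (J = -54 - 55 = -109)
s(o) = 2*o/(-157 + o) (s(o) = (o + o)/(o - 157) = (2*o)/(-157 + o) = 2*o/(-157 + o))
1/s(J - v(6)) = 1/(2*(-109 - (-8 - ½*6))/(-157 + (-109 - (-8 - ½*6)))) = 1/(2*(-109 - (-8 - 3))/(-157 + (-109 - (-8 - 3)))) = 1/(2*(-109 - 1*(-11))/(-157 + (-109 - 1*(-11)))) = 1/(2*(-109 + 11)/(-157 + (-109 + 11))) = 1/(2*(-98)/(-157 - 98)) = 1/(2*(-98)/(-255)) = 1/(2*(-98)*(-1/255)) = 1/(196/255) = 255/196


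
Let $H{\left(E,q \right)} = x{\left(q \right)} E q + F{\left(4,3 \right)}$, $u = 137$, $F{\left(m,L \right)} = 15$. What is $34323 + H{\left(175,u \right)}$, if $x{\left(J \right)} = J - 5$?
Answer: $3199038$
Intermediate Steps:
$x{\left(J \right)} = -5 + J$ ($x{\left(J \right)} = J - 5 = -5 + J$)
$H{\left(E,q \right)} = 15 + E q \left(-5 + q\right)$ ($H{\left(E,q \right)} = \left(-5 + q\right) E q + 15 = E \left(-5 + q\right) q + 15 = E q \left(-5 + q\right) + 15 = 15 + E q \left(-5 + q\right)$)
$34323 + H{\left(175,u \right)} = 34323 + \left(15 + 175 \cdot 137 \left(-5 + 137\right)\right) = 34323 + \left(15 + 175 \cdot 137 \cdot 132\right) = 34323 + \left(15 + 3164700\right) = 34323 + 3164715 = 3199038$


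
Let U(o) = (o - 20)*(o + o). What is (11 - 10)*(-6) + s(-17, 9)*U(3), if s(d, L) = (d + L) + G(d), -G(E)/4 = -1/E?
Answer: 834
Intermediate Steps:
G(E) = 4/E (G(E) = -(-4)/E = 4/E)
U(o) = 2*o*(-20 + o) (U(o) = (-20 + o)*(2*o) = 2*o*(-20 + o))
s(d, L) = L + d + 4/d (s(d, L) = (d + L) + 4/d = (L + d) + 4/d = L + d + 4/d)
(11 - 10)*(-6) + s(-17, 9)*U(3) = (11 - 10)*(-6) + (9 - 17 + 4/(-17))*(2*3*(-20 + 3)) = 1*(-6) + (9 - 17 + 4*(-1/17))*(2*3*(-17)) = -6 + (9 - 17 - 4/17)*(-102) = -6 - 140/17*(-102) = -6 + 840 = 834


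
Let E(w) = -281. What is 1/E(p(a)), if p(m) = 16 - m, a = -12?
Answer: -1/281 ≈ -0.0035587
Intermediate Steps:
1/E(p(a)) = 1/(-281) = -1/281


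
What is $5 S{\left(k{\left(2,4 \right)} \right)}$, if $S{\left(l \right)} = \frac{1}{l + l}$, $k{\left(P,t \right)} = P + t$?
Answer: $\frac{5}{12} \approx 0.41667$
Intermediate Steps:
$S{\left(l \right)} = \frac{1}{2 l}$
$5 S{\left(k{\left(2,4 \right)} \right)} = 5 \frac{1}{2 \left(2 + 4\right)} = 5 \frac{1}{2 \cdot 6} = 5 \cdot \frac{1}{2} \cdot \frac{1}{6} = 5 \cdot \frac{1}{12} = \frac{5}{12}$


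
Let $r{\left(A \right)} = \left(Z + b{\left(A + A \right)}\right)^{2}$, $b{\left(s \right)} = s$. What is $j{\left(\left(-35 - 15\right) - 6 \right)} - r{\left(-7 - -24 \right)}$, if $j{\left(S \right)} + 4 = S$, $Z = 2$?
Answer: $-1356$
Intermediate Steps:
$r{\left(A \right)} = \left(2 + 2 A\right)^{2}$ ($r{\left(A \right)} = \left(2 + \left(A + A\right)\right)^{2} = \left(2 + 2 A\right)^{2}$)
$j{\left(S \right)} = -4 + S$
$j{\left(\left(-35 - 15\right) - 6 \right)} - r{\left(-7 - -24 \right)} = \left(-4 - 56\right) - 4 \left(1 - -17\right)^{2} = \left(-4 - 56\right) - 4 \left(1 + \left(-7 + 24\right)\right)^{2} = \left(-4 - 56\right) - 4 \left(1 + 17\right)^{2} = -60 - 4 \cdot 18^{2} = -60 - 4 \cdot 324 = -60 - 1296 = -1356$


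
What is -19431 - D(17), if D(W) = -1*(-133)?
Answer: -19564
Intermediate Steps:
D(W) = 133
-19431 - D(17) = -19431 - 1*133 = -19431 - 133 = -19564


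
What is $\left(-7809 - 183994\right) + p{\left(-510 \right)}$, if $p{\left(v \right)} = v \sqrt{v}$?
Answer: $-191803 - 510 i \sqrt{510} \approx -1.918 \cdot 10^{5} - 11517.0 i$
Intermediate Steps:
$p{\left(v \right)} = v^{\frac{3}{2}}$
$\left(-7809 - 183994\right) + p{\left(-510 \right)} = \left(-7809 - 183994\right) + \left(-510\right)^{\frac{3}{2}} = -191803 - 510 i \sqrt{510}$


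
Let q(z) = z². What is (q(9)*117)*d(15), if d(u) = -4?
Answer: -37908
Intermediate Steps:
(q(9)*117)*d(15) = (9²*117)*(-4) = (81*117)*(-4) = 9477*(-4) = -37908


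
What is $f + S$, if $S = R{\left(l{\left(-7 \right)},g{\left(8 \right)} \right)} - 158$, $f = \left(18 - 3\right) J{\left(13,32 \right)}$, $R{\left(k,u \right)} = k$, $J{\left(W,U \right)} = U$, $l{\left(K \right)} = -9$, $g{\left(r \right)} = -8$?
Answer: $313$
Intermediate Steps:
$f = 480$ ($f = \left(18 - 3\right) 32 = 15 \cdot 32 = 480$)
$S = -167$ ($S = -9 - 158 = -167$)
$f + S = 480 - 167 = 313$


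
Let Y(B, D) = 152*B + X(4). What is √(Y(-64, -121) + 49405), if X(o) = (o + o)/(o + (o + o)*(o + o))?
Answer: √11466687/17 ≈ 199.19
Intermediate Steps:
X(o) = 2*o/(o + 4*o²) (X(o) = (2*o)/(o + (2*o)*(2*o)) = (2*o)/(o + 4*o²) = 2*o/(o + 4*o²))
Y(B, D) = 2/17 + 152*B (Y(B, D) = 152*B + 2/(1 + 4*4) = 152*B + 2/(1 + 16) = 152*B + 2/17 = 2/17 + 152*B)
√(Y(-64, -121) + 49405) = √((2/17 + 152*(-64)) + 49405) = √((2/17 - 9728) + 49405) = √(-165374/17 + 49405) = √(674511/17) = √11466687/17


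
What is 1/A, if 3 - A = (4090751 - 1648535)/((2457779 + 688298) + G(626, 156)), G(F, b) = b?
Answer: 3146233/6996483 ≈ 0.44969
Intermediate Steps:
A = 6996483/3146233 (A = 3 - (4090751 - 1648535)/((2457779 + 688298) + 156) = 3 - 2442216/(3146077 + 156) = 3 - 2442216/3146233 = 6996483/3146233 ≈ 2.2238)
1/A = 1/(6996483/3146233) = 3146233/6996483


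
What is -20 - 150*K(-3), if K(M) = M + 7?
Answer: -620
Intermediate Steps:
K(M) = 7 + M
-20 - 150*K(-3) = -20 - 150*(7 - 3) = -20 - 150*4 = -20 - 600 = -620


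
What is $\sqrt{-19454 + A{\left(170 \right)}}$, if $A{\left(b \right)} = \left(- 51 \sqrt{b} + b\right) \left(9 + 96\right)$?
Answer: $\sqrt{-1604 - 5355 \sqrt{170}} \approx 267.25 i$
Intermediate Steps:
$A{\left(b \right)} = - 5355 \sqrt{b} + 105 b$ ($A{\left(b \right)} = \left(b - 51 \sqrt{b}\right) 105 = - 5355 \sqrt{b} + 105 b$)
$\sqrt{-19454 + A{\left(170 \right)}} = \sqrt{-19454 + \left(- 5355 \sqrt{170} + 105 \cdot 170\right)} = \sqrt{-19454 + \left(- 5355 \sqrt{170} + 17850\right)} = \sqrt{-19454 + \left(17850 - 5355 \sqrt{170}\right)} = \sqrt{-1604 - 5355 \sqrt{170}}$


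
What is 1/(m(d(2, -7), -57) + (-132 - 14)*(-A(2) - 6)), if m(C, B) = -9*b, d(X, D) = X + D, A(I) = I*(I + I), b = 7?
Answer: 1/1981 ≈ 0.00050480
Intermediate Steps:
A(I) = 2*I**2 (A(I) = I*(2*I) = 2*I**2)
d(X, D) = D + X
m(C, B) = -63 (m(C, B) = -9*7 = -63)
1/(m(d(2, -7), -57) + (-132 - 14)*(-A(2) - 6)) = 1/(-63 + (-132 - 14)*(-2*2**2 - 6)) = 1/(-63 - 146*(-2*4 - 6)) = 1/(-63 - 146*(-1*8 - 6)) = 1/(-63 - 146*(-8 - 6)) = 1/(-63 - 146*(-14)) = 1/(-63 + 2044) = 1/1981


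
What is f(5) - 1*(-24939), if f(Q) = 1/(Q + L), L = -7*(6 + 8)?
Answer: 2319326/93 ≈ 24939.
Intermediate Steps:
L = -98 (L = -7*14 = -98)
f(Q) = 1/(-98 + Q) (f(Q) = 1/(Q - 98) = 1/(-98 + Q))
f(5) - 1*(-24939) = 1/(-98 + 5) - 1*(-24939) = 1/(-93) + 24939 = -1/93 + 24939 = 2319326/93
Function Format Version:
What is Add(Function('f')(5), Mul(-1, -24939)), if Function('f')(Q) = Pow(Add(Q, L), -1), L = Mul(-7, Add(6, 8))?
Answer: Rational(2319326, 93) ≈ 24939.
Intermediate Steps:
L = -98 (L = Mul(-7, 14) = -98)
Function('f')(Q) = Pow(Add(-98, Q), -1) (Function('f')(Q) = Pow(Add(Q, -98), -1) = Pow(Add(-98, Q), -1))
Add(Function('f')(5), Mul(-1, -24939)) = Add(Pow(Add(-98, 5), -1), Mul(-1, -24939)) = Add(Pow(-93, -1), 24939) = Add(Rational(-1, 93), 24939) = Rational(2319326, 93)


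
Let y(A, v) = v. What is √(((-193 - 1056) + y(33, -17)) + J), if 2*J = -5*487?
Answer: I*√9934/2 ≈ 49.835*I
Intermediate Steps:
J = -2435/2 (J = (-5*487)/2 = (½)*(-2435) = -2435/2 ≈ -1217.5)
√(((-193 - 1056) + y(33, -17)) + J) = √(((-193 - 1056) - 17) - 2435/2) = √((-1249 - 17) - 2435/2) = √(-1266 - 2435/2) = √(-4967/2) = I*√9934/2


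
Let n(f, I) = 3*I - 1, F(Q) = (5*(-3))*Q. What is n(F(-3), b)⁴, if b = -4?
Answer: 28561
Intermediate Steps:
F(Q) = -15*Q
n(f, I) = -1 + 3*I
n(F(-3), b)⁴ = (-1 + 3*(-4))⁴ = (-1 - 12)⁴ = (-13)⁴ = 28561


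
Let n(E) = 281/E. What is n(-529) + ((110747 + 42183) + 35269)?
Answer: 99556990/529 ≈ 1.8820e+5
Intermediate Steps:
n(-529) + ((110747 + 42183) + 35269) = 281/(-529) + ((110747 + 42183) + 35269) = 281*(-1/529) + (152930 + 35269) = -281/529 + 188199 = 99556990/529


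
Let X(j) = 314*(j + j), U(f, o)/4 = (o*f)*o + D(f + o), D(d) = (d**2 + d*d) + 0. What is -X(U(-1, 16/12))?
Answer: 35168/9 ≈ 3907.6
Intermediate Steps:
D(d) = 2*d**2 (D(d) = (d**2 + d**2) + 0 = 2*d**2 + 0 = 2*d**2)
U(f, o) = 8*(f + o)**2 + 4*f*o**2 (U(f, o) = 4*((o*f)*o + 2*(f + o)**2) = 4*((f*o)*o + 2*(f + o)**2) = 4*(f*o**2 + 2*(f + o)**2) = 4*(2*(f + o)**2 + f*o**2) = 8*(f + o)**2 + 4*f*o**2)
X(j) = 628*j (X(j) = 314*(2*j) = 628*j)
-X(U(-1, 16/12)) = -628*(8*(-1 + 16/12)**2 + 4*(-1)*(16/12)**2) = -628*(8*(-1 + 16*(1/12))**2 + 4*(-1)*(16*(1/12))**2) = -628*(8*(-1 + 4/3)**2 + 4*(-1)*(4/3)**2) = -628*(8*(1/3)**2 + 4*(-1)*(16/9)) = -628*(8*(1/9) - 64/9) = -628*(8/9 - 64/9) = -628*(-56)/9 = -1*(-35168/9) = 35168/9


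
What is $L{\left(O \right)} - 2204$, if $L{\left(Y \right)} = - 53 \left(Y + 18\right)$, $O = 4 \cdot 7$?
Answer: $-4642$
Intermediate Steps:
$O = 28$
$L{\left(Y \right)} = -954 - 53 Y$ ($L{\left(Y \right)} = - 53 \left(18 + Y\right) = -954 - 53 Y$)
$L{\left(O \right)} - 2204 = \left(-954 - 1484\right) - 2204 = -2438 - 2204 = -4642$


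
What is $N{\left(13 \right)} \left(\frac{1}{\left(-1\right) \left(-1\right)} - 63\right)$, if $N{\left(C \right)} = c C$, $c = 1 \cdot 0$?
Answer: $0$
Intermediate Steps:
$c = 0$
$N{\left(C \right)} = 0$ ($N{\left(C \right)} = 0 C = 0$)
$N{\left(13 \right)} \left(\frac{1}{\left(-1\right) \left(-1\right)} - 63\right) = 0 \left(\frac{1}{\left(-1\right) \left(-1\right)} - 63\right) = 0 \left(1^{-1} - 63\right) = 0 \left(1 - 63\right) = 0 \left(-62\right) = 0$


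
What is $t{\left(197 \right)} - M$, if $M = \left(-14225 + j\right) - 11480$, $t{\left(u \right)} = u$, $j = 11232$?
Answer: $14670$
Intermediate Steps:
$M = -14473$ ($M = \left(-14225 + 11232\right) - 11480 = -2993 - 11480 = -14473$)
$t{\left(197 \right)} - M = 197 - -14473 = 197 + 14473 = 14670$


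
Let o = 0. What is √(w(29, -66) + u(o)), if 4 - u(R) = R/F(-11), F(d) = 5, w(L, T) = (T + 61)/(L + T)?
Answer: 3*√629/37 ≈ 2.0335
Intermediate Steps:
w(L, T) = (61 + T)/(L + T)
u(R) = 4 - R/5
√(w(29, -66) + u(o)) = √((61 - 66)/(29 - 66) + (4 - ⅕*0)) = √(-5/(-37) + (4 + 0)) = √(-1/37*(-5) + 4) = √(5/37 + 4) = √(153/37) = 3*√629/37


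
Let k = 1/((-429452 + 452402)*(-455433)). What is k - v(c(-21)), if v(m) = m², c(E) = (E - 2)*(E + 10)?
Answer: -669034060086151/10452187350 ≈ -64009.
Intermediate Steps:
c(E) = (-2 + E)*(10 + E)
k = -1/10452187350 (k = -1/455433/22950 = (1/22950)*(-1/455433) = -1/10452187350 ≈ -9.5674e-11)
k - v(c(-21)) = -1/10452187350 - (-20 + (-21)² + 8*(-21))² = -1/10452187350 - (-20 + 441 - 168)² = -1/10452187350 - 1*253² = -1/10452187350 - 1*64009 = -1/10452187350 - 64009 = -669034060086151/10452187350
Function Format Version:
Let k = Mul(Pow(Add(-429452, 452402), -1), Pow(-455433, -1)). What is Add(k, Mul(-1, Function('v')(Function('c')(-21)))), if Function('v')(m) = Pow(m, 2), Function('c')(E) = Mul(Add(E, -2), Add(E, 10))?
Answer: Rational(-669034060086151, 10452187350) ≈ -64009.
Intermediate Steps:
Function('c')(E) = Mul(Add(-2, E), Add(10, E))
k = Rational(-1, 10452187350) (k = Mul(Pow(22950, -1), Rational(-1, 455433)) = Mul(Rational(1, 22950), Rational(-1, 455433)) = Rational(-1, 10452187350) ≈ -9.5674e-11)
Add(k, Mul(-1, Function('v')(Function('c')(-21)))) = Add(Rational(-1, 10452187350), Mul(-1, Pow(Add(-20, Pow(-21, 2), Mul(8, -21)), 2))) = Add(Rational(-1, 10452187350), Mul(-1, Pow(Add(-20, 441, -168), 2))) = Add(Rational(-1, 10452187350), Mul(-1, Pow(253, 2))) = Add(Rational(-1, 10452187350), Mul(-1, 64009)) = Add(Rational(-1, 10452187350), -64009) = Rational(-669034060086151, 10452187350)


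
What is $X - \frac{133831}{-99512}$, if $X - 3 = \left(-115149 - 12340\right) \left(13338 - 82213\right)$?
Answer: $\frac{873795455153367}{99512} \approx 8.7808 \cdot 10^{9}$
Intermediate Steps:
$X = 8780804878$ ($X = 3 + \left(-115149 - 12340\right) \left(13338 - 82213\right) = 3 - -8780804875 = 3 + 8780804875 = 8780804878$)
$X - \frac{133831}{-99512} = 8780804878 - \frac{133831}{-99512} = 8780804878 - 133831 \left(- \frac{1}{99512}\right) = 8780804878 - - \frac{133831}{99512} = 8780804878 + \frac{133831}{99512} = \frac{873795455153367}{99512}$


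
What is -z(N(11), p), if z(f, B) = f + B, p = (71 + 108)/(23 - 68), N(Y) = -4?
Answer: 359/45 ≈ 7.9778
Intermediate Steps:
p = -179/45 (p = 179/(-45) = 179*(-1/45) = -179/45 ≈ -3.9778)
z(f, B) = B + f
-z(N(11), p) = -(-179/45 - 4) = -1*(-359/45) = 359/45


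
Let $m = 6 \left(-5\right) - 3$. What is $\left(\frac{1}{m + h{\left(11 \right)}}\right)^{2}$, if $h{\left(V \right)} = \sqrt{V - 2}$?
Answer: $\frac{1}{900} \approx 0.0011111$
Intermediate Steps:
$h{\left(V \right)} = \sqrt{-2 + V}$
$m = -33$ ($m = -30 - 3 = -33$)
$\left(\frac{1}{m + h{\left(11 \right)}}\right)^{2} = \left(\frac{1}{-33 + \sqrt{-2 + 11}}\right)^{2} = \left(\frac{1}{-33 + \sqrt{9}}\right)^{2} = \left(\frac{1}{-33 + 3}\right)^{2} = \left(\frac{1}{-30}\right)^{2} = \left(- \frac{1}{30}\right)^{2} = \frac{1}{900}$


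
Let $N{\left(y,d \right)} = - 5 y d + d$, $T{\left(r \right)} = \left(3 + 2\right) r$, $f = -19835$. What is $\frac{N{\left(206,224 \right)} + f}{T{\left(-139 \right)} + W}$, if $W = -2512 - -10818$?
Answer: $- \frac{250331}{7611} \approx -32.891$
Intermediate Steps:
$W = 8306$ ($W = -2512 + 10818 = 8306$)
$T{\left(r \right)} = 5 r$
$N{\left(y,d \right)} = d - 5 d y$ ($N{\left(y,d \right)} = - 5 d y + d = d - 5 d y$)
$\frac{N{\left(206,224 \right)} + f}{T{\left(-139 \right)} + W} = \frac{224 \left(1 - 1030\right) - 19835}{5 \left(-139\right) + 8306} = \frac{224 \left(1 - 1030\right) - 19835}{-695 + 8306} = \frac{224 \left(-1029\right) - 19835}{7611} = \left(-230496 - 19835\right) \frac{1}{7611} = \left(-250331\right) \frac{1}{7611} = - \frac{250331}{7611}$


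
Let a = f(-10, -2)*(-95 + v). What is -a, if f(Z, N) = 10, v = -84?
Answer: 1790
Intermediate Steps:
a = -1790 (a = 10*(-95 - 84) = 10*(-179) = -1790)
-a = -1*(-1790) = 1790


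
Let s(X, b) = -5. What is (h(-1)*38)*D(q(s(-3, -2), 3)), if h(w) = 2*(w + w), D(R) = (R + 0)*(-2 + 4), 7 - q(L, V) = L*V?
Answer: -6688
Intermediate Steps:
q(L, V) = 7 - L*V
D(R) = 2*R (D(R) = R*2 = 2*R)
h(w) = 4*w (h(w) = 2*(2*w) = 4*w)
(h(-1)*38)*D(q(s(-3, -2), 3)) = ((4*(-1))*38)*(2*(7 - 1*(-5)*3)) = (-4*38)*(2*(7 + 15)) = -304*22 = -152*44 = -6688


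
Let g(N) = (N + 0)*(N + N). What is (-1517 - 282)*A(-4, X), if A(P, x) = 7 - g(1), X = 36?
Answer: -8995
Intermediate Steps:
g(N) = 2*N² (g(N) = N*(2*N) = 2*N²)
A(P, x) = 5 (A(P, x) = 7 - 2*1² = 7 - 2 = 5)
(-1517 - 282)*A(-4, X) = (-1517 - 282)*5 = -1799*5 = -8995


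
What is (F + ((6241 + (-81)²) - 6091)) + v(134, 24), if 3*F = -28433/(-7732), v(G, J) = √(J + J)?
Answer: 155696789/23196 + 4*√3 ≈ 6719.2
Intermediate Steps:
v(G, J) = √2*√J (v(G, J) = √(2*J) = √2*√J)
F = 28433/23196 (F = (-28433/(-7732))/3 = (-28433*(-1/7732))/3 = (⅓)*(28433/7732) = 28433/23196 ≈ 1.2258)
(F + ((6241 + (-81)²) - 6091)) + v(134, 24) = (28433/23196 + ((6241 + (-81)²) - 6091)) + √2*√24 = (28433/23196 + ((6241 + 6561) - 6091)) + √2*(2*√6) = (28433/23196 + (12802 - 6091)) + 4*√3 = (28433/23196 + 6711) + 4*√3 = 155696789/23196 + 4*√3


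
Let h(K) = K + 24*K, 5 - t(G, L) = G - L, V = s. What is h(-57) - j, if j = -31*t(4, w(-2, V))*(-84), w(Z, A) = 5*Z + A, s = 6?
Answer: 6387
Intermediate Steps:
V = 6
w(Z, A) = A + 5*Z
t(G, L) = 5 + L - G (t(G, L) = 5 - (G - L) = 5 + (L - G) = 5 + L - G)
h(K) = 25*K
j = -7812 (j = -31*(5 + (6 + 5*(-2)) - 1*4)*(-84) = -31*(5 + (6 - 10) - 4)*(-84) = -31*(5 - 4 - 4)*(-84) = -31*(-3)*(-84) = 93*(-84) = -7812)
h(-57) - j = 25*(-57) - 1*(-7812) = -1425 + 7812 = 6387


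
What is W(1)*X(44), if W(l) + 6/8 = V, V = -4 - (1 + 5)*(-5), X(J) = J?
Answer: 1111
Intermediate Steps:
V = 26 (V = -4 - 6*(-5) = -4 - 1*(-30) = -4 + 30 = 26)
W(l) = 101/4 (W(l) = -3/4 + 26 = 101/4)
W(1)*X(44) = (101/4)*44 = 1111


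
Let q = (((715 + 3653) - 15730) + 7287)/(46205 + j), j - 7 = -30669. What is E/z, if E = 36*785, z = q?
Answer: -87849036/815 ≈ -1.0779e+5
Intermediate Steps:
j = -30662 (j = 7 - 30669 = -30662)
q = -4075/15543 (q = (((715 + 3653) - 15730) + 7287)/(46205 - 30662) = ((4368 - 15730) + 7287)/15543 = (-11362 + 7287)*(1/15543) = -4075*1/15543 = -4075/15543 ≈ -0.26218)
z = -4075/15543 ≈ -0.26218
E = 28260
E/z = 28260/(-4075/15543) = 28260*(-15543/4075) = -87849036/815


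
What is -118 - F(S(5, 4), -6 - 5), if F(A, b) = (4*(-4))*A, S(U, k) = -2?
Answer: -150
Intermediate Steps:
F(A, b) = -16*A
-118 - F(S(5, 4), -6 - 5) = -118 - (-16)*(-2) = -118 - 1*32 = -118 - 32 = -150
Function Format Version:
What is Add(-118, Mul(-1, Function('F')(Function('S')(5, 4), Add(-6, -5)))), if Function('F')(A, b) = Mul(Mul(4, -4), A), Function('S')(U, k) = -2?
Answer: -150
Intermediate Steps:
Function('F')(A, b) = Mul(-16, A)
Add(-118, Mul(-1, Function('F')(Function('S')(5, 4), Add(-6, -5)))) = Add(-118, Mul(-1, Mul(-16, -2))) = Add(-118, Mul(-1, 32)) = Add(-118, -32) = -150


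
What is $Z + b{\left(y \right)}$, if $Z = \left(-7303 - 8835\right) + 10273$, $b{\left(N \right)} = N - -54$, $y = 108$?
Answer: $-5703$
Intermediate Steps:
$b{\left(N \right)} = 54 + N$ ($b{\left(N \right)} = N + 54 = 54 + N$)
$Z = -5865$ ($Z = -16138 + 10273 = -5865$)
$Z + b{\left(y \right)} = -5865 + \left(54 + 108\right) = -5865 + 162 = -5703$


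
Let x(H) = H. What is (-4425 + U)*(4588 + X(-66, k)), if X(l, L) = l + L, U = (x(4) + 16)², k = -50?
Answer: -17999800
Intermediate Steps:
U = 400 (U = (4 + 16)² = 20² = 400)
X(l, L) = L + l
(-4425 + U)*(4588 + X(-66, k)) = (-4425 + 400)*(4588 + (-50 - 66)) = -4025*(4588 - 116) = -4025*4472 = -17999800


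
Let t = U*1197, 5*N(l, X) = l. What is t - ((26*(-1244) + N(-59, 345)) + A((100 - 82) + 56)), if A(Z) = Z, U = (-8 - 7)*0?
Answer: 161409/5 ≈ 32282.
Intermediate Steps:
N(l, X) = l/5
U = 0 (U = -15*0 = 0)
t = 0 (t = 0*1197 = 0)
t - ((26*(-1244) + N(-59, 345)) + A((100 - 82) + 56)) = 0 - ((26*(-1244) + (1/5)*(-59)) + ((100 - 82) + 56)) = 0 - ((-32344 - 59/5) + (18 + 56)) = 0 - (-161779/5 + 74) = 0 - 1*(-161409/5) = 0 + 161409/5 = 161409/5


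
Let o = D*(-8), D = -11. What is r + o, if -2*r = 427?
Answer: -251/2 ≈ -125.50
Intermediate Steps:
r = -427/2 (r = -½*427 = -427/2 ≈ -213.50)
o = 88 (o = -11*(-8) = 88)
r + o = -427/2 + 88 = -251/2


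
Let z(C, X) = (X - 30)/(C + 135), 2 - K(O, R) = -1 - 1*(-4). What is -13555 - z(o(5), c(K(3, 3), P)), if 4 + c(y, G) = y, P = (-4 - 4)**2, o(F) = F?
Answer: -54219/4 ≈ -13555.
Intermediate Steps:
P = 64 (P = (-8)**2 = 64)
K(O, R) = -1 (K(O, R) = 2 - (-1 - 1*(-4)) = 2 - (-1 + 4) = 2 - 1*3 = 2 - 3 = -1)
c(y, G) = -4 + y
z(C, X) = (-30 + X)/(135 + C)
-13555 - z(o(5), c(K(3, 3), P)) = -13555 - (-30 + (-4 - 1))/(135 + 5) = -13555 - (-30 - 5)/140 = -13555 - (-35)/140 = -13555 - 1*(-1/4) = -13555 + 1/4 = -54219/4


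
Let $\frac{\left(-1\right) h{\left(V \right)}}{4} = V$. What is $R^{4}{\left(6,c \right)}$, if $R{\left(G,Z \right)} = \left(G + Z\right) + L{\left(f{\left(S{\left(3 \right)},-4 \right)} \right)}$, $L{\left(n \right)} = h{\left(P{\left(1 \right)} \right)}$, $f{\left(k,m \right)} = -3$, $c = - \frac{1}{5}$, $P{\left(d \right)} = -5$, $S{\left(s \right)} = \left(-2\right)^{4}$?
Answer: $\frac{276922881}{625} \approx 4.4308 \cdot 10^{5}$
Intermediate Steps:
$S{\left(s \right)} = 16$
$c = - \frac{1}{5}$ ($c = \left(-1\right) \frac{1}{5} = - \frac{1}{5} \approx -0.2$)
$h{\left(V \right)} = - 4 V$
$L{\left(n \right)} = 20$ ($L{\left(n \right)} = \left(-4\right) \left(-5\right) = 20$)
$R{\left(G,Z \right)} = 20 + G + Z$ ($R{\left(G,Z \right)} = \left(G + Z\right) + 20 = 20 + G + Z$)
$R^{4}{\left(6,c \right)} = \left(20 + 6 - \frac{1}{5}\right)^{4} = \left(\frac{129}{5}\right)^{4} = \frac{276922881}{625}$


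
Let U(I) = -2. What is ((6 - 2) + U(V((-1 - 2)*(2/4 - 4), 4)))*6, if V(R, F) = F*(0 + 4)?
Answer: 12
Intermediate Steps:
V(R, F) = 4*F (V(R, F) = F*4 = 4*F)
((6 - 2) + U(V((-1 - 2)*(2/4 - 4), 4)))*6 = ((6 - 2) - 2)*6 = (4 - 2)*6 = 2*6 = 12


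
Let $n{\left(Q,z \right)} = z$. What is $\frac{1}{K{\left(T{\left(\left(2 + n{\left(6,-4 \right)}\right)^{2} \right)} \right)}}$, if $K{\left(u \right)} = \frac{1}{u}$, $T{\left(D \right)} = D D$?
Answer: $16$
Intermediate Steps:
$T{\left(D \right)} = D^{2}$
$\frac{1}{K{\left(T{\left(\left(2 + n{\left(6,-4 \right)}\right)^{2} \right)} \right)}} = \frac{1}{\frac{1}{\left(\left(2 - 4\right)^{2}\right)^{2}}} = \frac{1}{\frac{1}{\left(\left(-2\right)^{2}\right)^{2}}} = \frac{1}{\frac{1}{4^{2}}} = \frac{1}{\frac{1}{16}} = 16$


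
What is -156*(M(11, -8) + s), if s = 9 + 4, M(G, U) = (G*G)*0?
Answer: -2028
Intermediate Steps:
M(G, U) = 0 (M(G, U) = G²*0 = 0)
s = 13
-156*(M(11, -8) + s) = -156*(0 + 13) = -156*13 = -2028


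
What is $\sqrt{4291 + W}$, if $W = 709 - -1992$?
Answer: $4 \sqrt{437} \approx 83.618$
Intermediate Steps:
$W = 2701$ ($W = 709 + 1992 = 2701$)
$\sqrt{4291 + W} = \sqrt{4291 + 2701} = \sqrt{6992} = 4 \sqrt{437}$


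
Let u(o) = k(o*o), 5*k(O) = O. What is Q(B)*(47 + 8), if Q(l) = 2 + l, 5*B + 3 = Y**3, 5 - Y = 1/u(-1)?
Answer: 77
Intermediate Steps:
k(O) = O/5
u(o) = o**2/5 (u(o) = (o*o)/5 = o**2/5)
Y = 0 (Y = 5 - 1/((1/5)*(-1)**2) = 5 - 1/((1/5)*1) = 5 - 1/1/5 = 5 - 1*5 = 5 - 5 = 0)
B = -3/5 (B = -3/5 + (1/5)*0**3 = -3/5 + (1/5)*0 = -3/5 + 0 = -3/5 ≈ -0.60000)
Q(B)*(47 + 8) = (2 - 3/5)*(47 + 8) = (7/5)*55 = 77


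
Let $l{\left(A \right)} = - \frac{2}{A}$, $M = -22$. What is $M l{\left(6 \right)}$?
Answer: $\frac{22}{3} \approx 7.3333$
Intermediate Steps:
$M l{\left(6 \right)} = - 22 \left(- \frac{2}{6}\right) = - 22 \left(\left(-2\right) \frac{1}{6}\right) = \left(-22\right) \left(- \frac{1}{3}\right) = \frac{22}{3}$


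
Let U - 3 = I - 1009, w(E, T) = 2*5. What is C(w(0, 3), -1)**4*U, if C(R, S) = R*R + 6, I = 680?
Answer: -41156748896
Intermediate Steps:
w(E, T) = 10
C(R, S) = 6 + R**2 (C(R, S) = R**2 + 6 = 6 + R**2)
U = -326 (U = 3 + (680 - 1009) = 3 - 329 = -326)
C(w(0, 3), -1)**4*U = (6 + 10**2)**4*(-326) = (6 + 100)**4*(-326) = 106**4*(-326) = 126247696*(-326) = -41156748896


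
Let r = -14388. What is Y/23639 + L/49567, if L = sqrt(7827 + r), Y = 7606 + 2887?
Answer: 1499/3377 + 81*I/49567 ≈ 0.44388 + 0.0016342*I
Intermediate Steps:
Y = 10493
L = 81*I (L = sqrt(7827 - 14388) = sqrt(-6561) = 81*I ≈ 81.0*I)
Y/23639 + L/49567 = 10493/23639 + (81*I)/49567 = 10493*(1/23639) + (81*I)*(1/49567) = 1499/3377 + 81*I/49567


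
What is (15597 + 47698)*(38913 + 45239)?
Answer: 5326400840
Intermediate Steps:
(15597 + 47698)*(38913 + 45239) = 63295*84152 = 5326400840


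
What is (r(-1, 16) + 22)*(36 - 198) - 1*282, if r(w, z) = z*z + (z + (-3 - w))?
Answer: -47586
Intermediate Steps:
r(w, z) = -3 + z + z² - w (r(w, z) = z² + (-3 + z - w) = -3 + z + z² - w)
(r(-1, 16) + 22)*(36 - 198) - 1*282 = ((-3 + 16 + 16² - 1*(-1)) + 22)*(36 - 198) - 1*282 = ((-3 + 16 + 256 + 1) + 22)*(-162) - 282 = (270 + 22)*(-162) - 282 = 292*(-162) - 282 = -47304 - 282 = -47586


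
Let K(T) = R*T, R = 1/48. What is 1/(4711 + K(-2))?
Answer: 24/113063 ≈ 0.00021227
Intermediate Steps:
R = 1/48 ≈ 0.020833
K(T) = T/48
1/(4711 + K(-2)) = 1/(4711 + (1/48)*(-2)) = 1/(4711 - 1/24) = 1/(113063/24) = 24/113063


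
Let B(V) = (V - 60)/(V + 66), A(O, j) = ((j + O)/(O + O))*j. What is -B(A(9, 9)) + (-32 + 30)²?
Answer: 117/25 ≈ 4.6800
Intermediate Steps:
A(O, j) = j*(O + j)/(2*O) (A(O, j) = ((O + j)/((2*O)))*j = ((O + j)*(1/(2*O)))*j = ((O + j)/(2*O))*j = j*(O + j)/(2*O))
B(V) = (-60 + V)/(66 + V)
-B(A(9, 9)) + (-32 + 30)² = -(-60 + (½)*9*(9 + 9)/9)/(66 + (½)*9*(9 + 9)/9) + (-32 + 30)² = -(-60 + (½)*9*(⅑)*18)/(66 + (½)*9*(⅑)*18) + (-2)² = -(-60 + 9)/(66 + 9) + 4 = -(-51)/75 + 4 = -1*(-17/25) + 4 = 17/25 + 4 = 117/25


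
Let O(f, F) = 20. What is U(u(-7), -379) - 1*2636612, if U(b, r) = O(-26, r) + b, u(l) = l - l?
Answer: -2636592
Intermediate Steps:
u(l) = 0
U(b, r) = 20 + b
U(u(-7), -379) - 1*2636612 = (20 + 0) - 1*2636612 = 20 - 2636612 = -2636592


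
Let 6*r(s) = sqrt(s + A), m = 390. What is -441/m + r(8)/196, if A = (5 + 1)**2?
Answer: -147/130 + sqrt(11)/588 ≈ -1.1251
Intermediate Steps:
A = 36 (A = 6**2 = 36)
r(s) = sqrt(36 + s)/6 (r(s) = sqrt(s + 36)/6 = sqrt(36 + s)/6)
-441/m + r(8)/196 = -441/390 + (sqrt(36 + 8)/6)/196 = -441*1/390 + (sqrt(44)/6)*(1/196) = -147/130 + ((2*sqrt(11))/6)*(1/196) = -147/130 + (sqrt(11)/3)*(1/196) = -147/130 + sqrt(11)/588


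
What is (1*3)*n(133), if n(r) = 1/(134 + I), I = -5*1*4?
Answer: 1/38 ≈ 0.026316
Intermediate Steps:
I = -20 (I = -5*4 = -20)
n(r) = 1/114 (n(r) = 1/(134 - 20) = 1/114)
(1*3)*n(133) = (1*3)*(1/114) = 3*(1/114) = 1/38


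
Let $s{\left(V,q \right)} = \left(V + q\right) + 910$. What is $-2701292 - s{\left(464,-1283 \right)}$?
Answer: $-2701383$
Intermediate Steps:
$s{\left(V,q \right)} = 910 + V + q$
$-2701292 - s{\left(464,-1283 \right)} = -2701292 - \left(910 + 464 - 1283\right) = -2701292 - 91 = -2701383$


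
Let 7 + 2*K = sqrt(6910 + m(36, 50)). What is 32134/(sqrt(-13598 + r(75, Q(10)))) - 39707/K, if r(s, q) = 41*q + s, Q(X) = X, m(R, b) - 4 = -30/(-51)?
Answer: -9450266/116715 - 158828*sqrt(499579)/116715 - 32134*I*sqrt(1457)/4371 ≈ -1042.8 - 280.62*I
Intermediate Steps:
m(R, b) = 78/17 (m(R, b) = 4 - 30/(-51) = 4 - 30*(-1/51) = 4 + 10/17 = 78/17)
r(s, q) = s + 41*q
K = -7/2 + sqrt(499579)/17 (K = -7/2 + sqrt(6910 + 78/17)/2 = -7/2 + sqrt(117548/17)/2 = -7/2 + (2*sqrt(499579)/17)/2 = -7/2 + sqrt(499579)/17 ≈ 38.077)
32134/(sqrt(-13598 + r(75, Q(10)))) - 39707/K = 32134/(sqrt(-13598 + (75 + 41*10))) - 39707/(-7/2 + sqrt(499579)/17) = 32134/(sqrt(-13598 + (75 + 410))) - 39707/(-7/2 + sqrt(499579)/17) = 32134/(sqrt(-13598 + 485)) - 39707/(-7/2 + sqrt(499579)/17) = 32134/(sqrt(-13113)) - 39707/(-7/2 + sqrt(499579)/17) = 32134/((3*I*sqrt(1457))) - 39707/(-7/2 + sqrt(499579)/17) = 32134*(-I*sqrt(1457)/4371) - 39707/(-7/2 + sqrt(499579)/17) = -32134*I*sqrt(1457)/4371 - 39707/(-7/2 + sqrt(499579)/17) = -39707/(-7/2 + sqrt(499579)/17) - 32134*I*sqrt(1457)/4371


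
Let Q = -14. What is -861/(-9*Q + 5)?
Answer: -861/131 ≈ -6.5725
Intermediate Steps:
-861/(-9*Q + 5) = -861/(-9*(-14) + 5) = -861/(126 + 5) = -861/131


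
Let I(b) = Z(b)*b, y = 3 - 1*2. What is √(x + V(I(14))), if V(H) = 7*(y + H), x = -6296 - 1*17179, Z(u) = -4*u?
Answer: 2*I*√7239 ≈ 170.16*I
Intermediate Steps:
x = -23475 (x = -6296 - 17179 = -23475)
y = 1 (y = 3 - 2 = 1)
I(b) = -4*b² (I(b) = (-4*b)*b = -4*b²)
V(H) = 7 + 7*H (V(H) = 7*(1 + H) = 7 + 7*H)
√(x + V(I(14))) = √(-23475 + (7 + 7*(-4*14²))) = √(-23475 + (7 + 7*(-4*196))) = √(-23475 + (7 + 7*(-784))) = √(-23475 + (7 - 5488)) = √(-23475 - 5481) = √(-28956) = 2*I*√7239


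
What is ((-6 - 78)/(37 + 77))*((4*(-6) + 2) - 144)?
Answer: 2324/19 ≈ 122.32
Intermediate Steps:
((-6 - 78)/(37 + 77))*((4*(-6) + 2) - 144) = (-84/114)*((-24 + 2) - 144) = (-84*1/114)*(-22 - 144) = -14/19*(-166) = 2324/19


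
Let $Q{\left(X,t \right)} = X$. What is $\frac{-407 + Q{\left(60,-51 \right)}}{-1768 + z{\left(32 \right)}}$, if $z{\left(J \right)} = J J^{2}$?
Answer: $- \frac{347}{31000} \approx -0.011194$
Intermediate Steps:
$z{\left(J \right)} = J^{3}$
$\frac{-407 + Q{\left(60,-51 \right)}}{-1768 + z{\left(32 \right)}} = \frac{-407 + 60}{-1768 + 32^{3}} = - \frac{347}{-1768 + 32768} = - \frac{347}{31000}$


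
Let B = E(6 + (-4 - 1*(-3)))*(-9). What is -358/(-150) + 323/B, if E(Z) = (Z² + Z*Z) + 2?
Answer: 19849/11700 ≈ 1.6965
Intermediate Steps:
E(Z) = 2 + 2*Z² (E(Z) = (Z² + Z²) + 2 = 2*Z² + 2 = 2 + 2*Z²)
B = -468 (B = (2 + 2*(6 + (-4 - 1*(-3)))²)*(-9) = (2 + 2*(6 + (-4 + 3))²)*(-9) = (2 + 2*(6 - 1)²)*(-9) = (2 + 2*5²)*(-9) = (2 + 2*25)*(-9) = (2 + 50)*(-9) = 52*(-9) = -468)
-358/(-150) + 323/B = -358/(-150) + 323/(-468) = -358*(-1/150) + 323*(-1/468) = 179/75 - 323/468 = 19849/11700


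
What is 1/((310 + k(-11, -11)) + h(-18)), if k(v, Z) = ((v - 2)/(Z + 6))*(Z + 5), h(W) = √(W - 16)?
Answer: 3680/1083817 - 25*I*√34/2167634 ≈ 0.0033954 - 6.725e-5*I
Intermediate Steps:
h(W) = √(-16 + W)
k(v, Z) = (-2 + v)*(5 + Z)/(6 + Z) (k(v, Z) = ((-2 + v)/(6 + Z))*(5 + Z) = (-2 + v)*(5 + Z)/(6 + Z))
1/((310 + k(-11, -11)) + h(-18)) = 1/((310 + (-10 - 2*(-11) + 5*(-11) - 11*(-11))/(6 - 11)) + √(-16 - 18)) = 1/((310 + (-10 + 22 - 55 + 121)/(-5)) + √(-34)) = 1/((310 - ⅕*78) + I*√34) = 1/((310 - 78/5) + I*√34) = 1/(1472/5 + I*√34)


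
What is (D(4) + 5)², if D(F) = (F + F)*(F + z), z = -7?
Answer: 361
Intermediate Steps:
D(F) = 2*F*(-7 + F) (D(F) = (F + F)*(F - 7) = (2*F)*(-7 + F) = 2*F*(-7 + F))
(D(4) + 5)² = (2*4*(-7 + 4) + 5)² = (2*4*(-3) + 5)² = (-24 + 5)² = (-19)² = 361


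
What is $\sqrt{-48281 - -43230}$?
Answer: $i \sqrt{5051} \approx 71.07 i$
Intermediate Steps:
$\sqrt{-48281 - -43230} = \sqrt{-48281 + 43230} = \sqrt{-5051} = i \sqrt{5051}$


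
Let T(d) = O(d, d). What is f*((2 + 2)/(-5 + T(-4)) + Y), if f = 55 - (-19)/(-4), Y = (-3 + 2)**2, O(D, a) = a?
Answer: 335/12 ≈ 27.917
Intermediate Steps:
T(d) = d
Y = 1 (Y = (-1)**2 = 1)
f = 201/4 (f = 55 - (-19)*(-1)/4 = 55 - 1*19/4 = 55 - 19/4 = 201/4 ≈ 50.250)
f*((2 + 2)/(-5 + T(-4)) + Y) = 201*((2 + 2)/(-5 - 4) + 1)/4 = 201*(4/(-9) + 1)/4 = 201*(-1/9*4 + 1)/4 = 201*(-4/9 + 1)/4 = (201/4)*(5/9) = 335/12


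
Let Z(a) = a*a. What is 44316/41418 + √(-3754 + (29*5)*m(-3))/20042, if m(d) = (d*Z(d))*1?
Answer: 2462/2301 + I*√7669/20042 ≈ 1.07 + 0.0043695*I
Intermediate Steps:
Z(a) = a²
m(d) = d³ (m(d) = (d*d²)*1 = d³*1 = d³)
44316/41418 + √(-3754 + (29*5)*m(-3))/20042 = 44316/41418 + √(-3754 + (29*5)*(-3)³)/20042 = 44316*(1/41418) + √(-3754 + 145*(-27))*(1/20042) = 2462/2301 + √(-3754 - 3915)*(1/20042) = 2462/2301 + √(-7669)*(1/20042) = 2462/2301 + (I*√7669)*(1/20042) = 2462/2301 + I*√7669/20042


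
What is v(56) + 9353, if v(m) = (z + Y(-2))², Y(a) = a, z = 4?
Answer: 9357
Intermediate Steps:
v(m) = 4 (v(m) = (4 - 2)² = 2² = 4)
v(56) + 9353 = 4 + 9353 = 9357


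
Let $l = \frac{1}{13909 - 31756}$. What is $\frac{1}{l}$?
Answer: $-17847$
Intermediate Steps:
$l = - \frac{1}{17847}$ ($l = \frac{1}{-17847} = - \frac{1}{17847} \approx -5.6032 \cdot 10^{-5}$)
$\frac{1}{l} = \frac{1}{- \frac{1}{17847}} = -17847$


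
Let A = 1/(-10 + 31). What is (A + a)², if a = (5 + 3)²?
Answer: 1809025/441 ≈ 4102.1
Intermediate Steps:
A = 1/21 ≈ 0.047619
a = 64 (a = 8² = 64)
(A + a)² = (1/21 + 64)² = (1345/21)² = 1809025/441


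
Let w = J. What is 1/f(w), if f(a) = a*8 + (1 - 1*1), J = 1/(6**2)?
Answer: 9/2 ≈ 4.5000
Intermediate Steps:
J = 1/36 ≈ 0.027778
w = 1/36 ≈ 0.027778
f(a) = 8*a (f(a) = 8*a + (1 - 1) = 8*a + 0 = 8*a)
1/f(w) = 1/(8*(1/36)) = 1/(2/9) = 9/2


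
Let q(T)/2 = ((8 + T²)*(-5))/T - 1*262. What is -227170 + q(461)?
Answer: -107092224/461 ≈ -2.3230e+5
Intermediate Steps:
q(T) = -524 + 2*(-40 - 5*T²)/T (q(T) = 2*(((8 + T²)*(-5))/T - 1*262) = 2*((-40 - 5*T²)/T - 262) = 2*(-262 + (-40 - 5*T²)/T) = -524 + 2*(-40 - 5*T²)/T)
-227170 + q(461) = -227170 + (-524 - 80/461 - 10*461) = -227170 + (-524 - 80*1/461 - 4610) = -227170 + (-524 - 80/461 - 4610) = -227170 - 2366854/461 = -107092224/461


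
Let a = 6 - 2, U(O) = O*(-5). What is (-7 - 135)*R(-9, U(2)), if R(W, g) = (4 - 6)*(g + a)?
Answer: -1704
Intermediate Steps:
U(O) = -5*O
a = 4
R(W, g) = -8 - 2*g (R(W, g) = (4 - 6)*(g + 4) = -2*(4 + g) = -8 - 2*g)
(-7 - 135)*R(-9, U(2)) = (-7 - 135)*(-8 - (-10)*2) = -142*(-8 - 2*(-10)) = -142*(-8 + 20) = -142*12 = -1704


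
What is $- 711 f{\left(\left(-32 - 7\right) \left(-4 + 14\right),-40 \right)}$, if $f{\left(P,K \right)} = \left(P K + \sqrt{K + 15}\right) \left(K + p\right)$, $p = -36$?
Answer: $842961600 + 270180 i \approx 8.4296 \cdot 10^{8} + 2.7018 \cdot 10^{5} i$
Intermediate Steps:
$f{\left(P,K \right)} = \left(-36 + K\right) \left(\sqrt{15 + K} + K P\right)$ ($f{\left(P,K \right)} = \left(P K + \sqrt{K + 15}\right) \left(K - 36\right) = \left(K P + \sqrt{15 + K}\right) \left(-36 + K\right) = \left(\sqrt{15 + K} + K P\right) \left(-36 + K\right) = \left(-36 + K\right) \left(\sqrt{15 + K} + K P\right)$)
$- 711 f{\left(\left(-32 - 7\right) \left(-4 + 14\right),-40 \right)} = - 711 \left(- 36 \sqrt{15 - 40} - 40 \sqrt{15 - 40} + \left(-32 - 7\right) \left(-4 + 14\right) \left(-40\right)^{2} - - 1440 \left(-32 - 7\right) \left(-4 + 14\right)\right) = - 711 \left(- 36 \sqrt{-25} - 40 \sqrt{-25} + \left(-39\right) 10 \cdot 1600 - - 1440 \left(\left(-39\right) 10\right)\right) = - 711 \left(- 36 \cdot 5 i - 40 \cdot 5 i - 624000 - \left(-1440\right) \left(-390\right)\right) = - 711 \left(- 180 i - 200 i - 624000 - 561600\right) = - 711 \left(-1185600 - 380 i\right) = 842961600 + 270180 i$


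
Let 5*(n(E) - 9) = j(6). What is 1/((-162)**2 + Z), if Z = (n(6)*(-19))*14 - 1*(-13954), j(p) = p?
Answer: 5/187424 ≈ 2.6677e-5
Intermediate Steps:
n(E) = 51/5 (n(E) = 9 + (1/5)*6 = 9 + 6/5 = 51/5)
Z = 56204/5 (Z = ((51/5)*(-19))*14 - 1*(-13954) = -969/5*14 + 13954 = -13566/5 + 13954 = 56204/5 ≈ 11241.)
1/((-162)**2 + Z) = 1/((-162)**2 + 56204/5) = 1/(26244 + 56204/5) = 1/(187424/5) = 5/187424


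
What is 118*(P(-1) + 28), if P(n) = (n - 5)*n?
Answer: 4012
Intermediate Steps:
P(n) = n*(-5 + n) (P(n) = (-5 + n)*n = n*(-5 + n))
118*(P(-1) + 28) = 118*(-(-5 - 1) + 28) = 118*(-1*(-6) + 28) = 118*(6 + 28) = 118*34 = 4012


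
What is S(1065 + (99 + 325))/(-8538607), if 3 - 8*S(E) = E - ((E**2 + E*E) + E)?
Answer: -4434245/68308856 ≈ -0.064915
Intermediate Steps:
S(E) = 3/8 + E**2/4 (S(E) = 3/8 - (E - ((E**2 + E*E) + E))/8 = 3/8 - (E - ((E**2 + E**2) + E))/8 = 3/8 - (E - (2*E**2 + E))/8 = 3/8 - (E - (E + 2*E**2))/8 = 3/8 - (E + (-E - 2*E**2))/8 = 3/8 - (-1)*E**2/4 = 3/8 + E**2/4)
S(1065 + (99 + 325))/(-8538607) = (3/8 + (1065 + (99 + 325))**2/4)/(-8538607) = (3/8 + (1065 + 424)**2/4)*(-1/8538607) = (3/8 + (1/4)*1489**2)*(-1/8538607) = (3/8 + (1/4)*2217121)*(-1/8538607) = (3/8 + 2217121/4)*(-1/8538607) = (4434245/8)*(-1/8538607) = -4434245/68308856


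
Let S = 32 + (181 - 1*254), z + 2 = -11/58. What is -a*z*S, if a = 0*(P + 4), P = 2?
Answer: 0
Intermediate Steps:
z = -127/58 (z = -2 - 11/58 = -127/58 ≈ -2.1897)
a = 0 (a = 0*(2 + 4) = 0*6 = 0)
S = -41 (S = 32 + (181 - 254) = 32 - 73 = -41)
-a*z*S = -0*(-127/58)*(-41) = -0*(-41) = -1*0 = 0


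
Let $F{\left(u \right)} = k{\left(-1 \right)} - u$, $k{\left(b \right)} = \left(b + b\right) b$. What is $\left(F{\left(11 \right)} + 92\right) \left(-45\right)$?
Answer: $-3735$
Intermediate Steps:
$k{\left(b \right)} = 2 b^{2}$ ($k{\left(b \right)} = 2 b b = 2 b^{2}$)
$F{\left(u \right)} = 2 - u$ ($F{\left(u \right)} = 2 \left(-1\right)^{2} - u = 2 \cdot 1 - u = 2 - u$)
$\left(F{\left(11 \right)} + 92\right) \left(-45\right) = \left(\left(2 - 11\right) + 92\right) \left(-45\right) = \left(-9 + 92\right) \left(-45\right) = 83 \left(-45\right) = -3735$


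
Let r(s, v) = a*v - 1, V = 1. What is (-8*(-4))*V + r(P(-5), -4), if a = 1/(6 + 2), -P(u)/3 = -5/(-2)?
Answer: 61/2 ≈ 30.500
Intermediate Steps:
P(u) = -15/2 (P(u) = -(-15)/(-2) = -(-15)*(-1)/2 = -3*5/2 = -15/2)
a = 1/8 ≈ 0.12500
r(s, v) = -1 + v/8 (r(s, v) = v/8 - 1 = -1 + v/8)
(-8*(-4))*V + r(P(-5), -4) = -8*(-4)*1 + (-1 + (1/8)*(-4)) = 32*1 + (-1 - 1/2) = 32 - 3/2 = 61/2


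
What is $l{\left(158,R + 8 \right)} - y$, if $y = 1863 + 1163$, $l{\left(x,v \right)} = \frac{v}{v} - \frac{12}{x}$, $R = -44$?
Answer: $- \frac{238981}{79} \approx -3025.1$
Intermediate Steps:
$l{\left(x,v \right)} = 1 - \frac{12}{x}$
$y = 3026$
$l{\left(158,R + 8 \right)} - y = \frac{-12 + 158}{158} - 3026 = \frac{1}{158} \cdot 146 - 3026 = \frac{73}{79} - 3026 = - \frac{238981}{79}$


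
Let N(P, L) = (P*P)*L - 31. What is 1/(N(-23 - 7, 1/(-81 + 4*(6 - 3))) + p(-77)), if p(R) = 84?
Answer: 23/919 ≈ 0.025027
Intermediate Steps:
N(P, L) = -31 + L*P² (N(P, L) = P²*L - 31 = L*P² - 31 = -31 + L*P²)
1/(N(-23 - 7, 1/(-81 + 4*(6 - 3))) + p(-77)) = 1/((-31 + (-23 - 7)²/(-81 + 4*(6 - 3))) + 84) = 1/((-31 + (-30)²/(-81 + 4*3)) + 84) = 1/((-31 + 900/(-81 + 12)) + 84) = 1/((-31 + 900/(-69)) + 84) = 1/((-31 - 1/69*900) + 84) = 1/((-31 - 300/23) + 84) = 1/(-1013/23 + 84) = 1/(919/23) = 23/919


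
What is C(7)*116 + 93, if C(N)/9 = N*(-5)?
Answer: -36447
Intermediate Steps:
C(N) = -45*N (C(N) = 9*(N*(-5)) = 9*(-5*N) = -45*N)
C(7)*116 + 93 = -45*7*116 + 93 = -315*116 + 93 = -36540 + 93 = -36447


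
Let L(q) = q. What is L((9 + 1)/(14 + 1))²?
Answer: 4/9 ≈ 0.44444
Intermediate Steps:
L((9 + 1)/(14 + 1))² = ((9 + 1)/(14 + 1))² = (10/15)² = (10*(1/15))² = (⅔)² = 4/9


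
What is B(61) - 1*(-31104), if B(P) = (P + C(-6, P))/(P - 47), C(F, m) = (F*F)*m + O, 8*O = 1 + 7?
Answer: 218857/7 ≈ 31265.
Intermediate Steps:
O = 1 (O = (1 + 7)/8 = (1/8)*8 = 1)
C(F, m) = 1 + m*F**2 (C(F, m) = (F*F)*m + 1 = F**2*m + 1 = m*F**2 + 1 = 1 + m*F**2)
B(P) = (1 + 37*P)/(-47 + P) (B(P) = (P + (1 + P*(-6)**2))/(P - 47) = (P + (1 + P*36))/(-47 + P) = (P + (1 + 36*P))/(-47 + P) = (1 + 37*P)/(-47 + P))
B(61) - 1*(-31104) = (1 + 37*61)/(-47 + 61) - 1*(-31104) = (1 + 2257)/14 + 31104 = (1/14)*2258 + 31104 = 1129/7 + 31104 = 218857/7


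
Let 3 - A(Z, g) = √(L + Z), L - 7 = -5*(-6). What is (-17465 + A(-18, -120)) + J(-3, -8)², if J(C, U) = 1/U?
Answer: -1117567/64 - √19 ≈ -17466.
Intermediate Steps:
L = 37 (L = 7 - 5*(-6) = 7 - 1*(-30) = 7 + 30 = 37)
A(Z, g) = 3 - √(37 + Z)
(-17465 + A(-18, -120)) + J(-3, -8)² = (-17465 + (3 - √(37 - 18))) + (1/(-8))² = (-17465 + (3 - √19)) + (-⅛)² = (-17462 - √19) + 1/64 = -1117567/64 - √19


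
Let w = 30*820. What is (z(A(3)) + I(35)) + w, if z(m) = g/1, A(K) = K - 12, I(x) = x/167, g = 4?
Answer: 4108903/167 ≈ 24604.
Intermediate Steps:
I(x) = x/167 (I(x) = x*(1/167) = x/167)
A(K) = -12 + K
w = 24600
z(m) = 4 (z(m) = 4/1 = 4*1 = 4)
(z(A(3)) + I(35)) + w = (4 + (1/167)*35) + 24600 = (4 + 35/167) + 24600 = 703/167 + 24600 = 4108903/167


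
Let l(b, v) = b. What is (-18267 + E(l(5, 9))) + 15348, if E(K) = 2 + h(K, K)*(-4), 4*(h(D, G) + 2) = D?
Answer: -2914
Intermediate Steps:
h(D, G) = -2 + D/4
E(K) = 10 - K (E(K) = 2 + (-2 + K/4)*(-4) = 2 + (8 - K) = 10 - K)
(-18267 + E(l(5, 9))) + 15348 = (-18267 + (10 - 1*5)) + 15348 = (-18267 + (10 - 5)) + 15348 = (-18267 + 5) + 15348 = -18262 + 15348 = -2914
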